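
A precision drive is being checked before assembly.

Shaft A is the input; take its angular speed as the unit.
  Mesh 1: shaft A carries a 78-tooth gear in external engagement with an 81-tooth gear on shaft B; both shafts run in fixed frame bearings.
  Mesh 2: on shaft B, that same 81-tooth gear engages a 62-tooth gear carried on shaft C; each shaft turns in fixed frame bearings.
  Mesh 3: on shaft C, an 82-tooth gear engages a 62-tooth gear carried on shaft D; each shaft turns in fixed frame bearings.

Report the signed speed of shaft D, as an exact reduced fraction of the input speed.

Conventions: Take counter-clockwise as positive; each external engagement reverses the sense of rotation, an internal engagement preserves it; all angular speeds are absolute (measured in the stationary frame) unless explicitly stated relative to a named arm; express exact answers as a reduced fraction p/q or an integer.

-1599/961

3-mesh fixed-axis compound train (all bearings frame-fixed)
mesh 1 [78T→81T]: |ω|/ω_in = 1×78/81 = 26/27, sense flips to −
mesh 2 [81T→62T]: |ω|/ω_in = (26/27)×81/62 = 39/31, sense flips to +
mesh 3 [82T→62T]: |ω|/ω_in = (39/31)×82/62 = 1599/961, sense flips to −
signed output speed (× input speed) = -1599/961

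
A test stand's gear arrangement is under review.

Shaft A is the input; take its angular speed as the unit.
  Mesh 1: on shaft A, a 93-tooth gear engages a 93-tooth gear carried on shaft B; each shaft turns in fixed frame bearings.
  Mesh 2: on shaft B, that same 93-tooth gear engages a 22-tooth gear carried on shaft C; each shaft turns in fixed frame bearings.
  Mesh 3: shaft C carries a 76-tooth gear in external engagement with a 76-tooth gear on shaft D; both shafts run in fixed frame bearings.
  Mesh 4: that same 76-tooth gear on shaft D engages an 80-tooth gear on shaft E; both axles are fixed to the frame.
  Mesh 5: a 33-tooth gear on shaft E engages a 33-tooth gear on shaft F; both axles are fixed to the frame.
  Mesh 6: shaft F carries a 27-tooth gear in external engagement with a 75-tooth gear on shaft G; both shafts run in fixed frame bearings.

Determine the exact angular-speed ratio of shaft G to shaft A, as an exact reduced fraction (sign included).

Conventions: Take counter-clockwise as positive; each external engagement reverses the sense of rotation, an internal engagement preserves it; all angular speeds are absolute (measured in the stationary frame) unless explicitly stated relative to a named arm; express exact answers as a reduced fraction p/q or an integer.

15903/11000

class = fixed-axis compound train [6 meshes; 6 ratios multiply, 6 sense flips]
mesh 1 [93T→93T]: running ratio 1, sense −
mesh 2 [93T→22T]: running ratio 93/22, sense +
mesh 3 [76T→76T]: running ratio 93/22, sense −
mesh 4 [76T→80T]: running ratio 1767/440, sense +
mesh 5 [33T→33T]: running ratio 1767/440, sense −
mesh 6 [27T→75T]: running ratio 15903/11000, sense +
ω_out/ω_in = 15903/11000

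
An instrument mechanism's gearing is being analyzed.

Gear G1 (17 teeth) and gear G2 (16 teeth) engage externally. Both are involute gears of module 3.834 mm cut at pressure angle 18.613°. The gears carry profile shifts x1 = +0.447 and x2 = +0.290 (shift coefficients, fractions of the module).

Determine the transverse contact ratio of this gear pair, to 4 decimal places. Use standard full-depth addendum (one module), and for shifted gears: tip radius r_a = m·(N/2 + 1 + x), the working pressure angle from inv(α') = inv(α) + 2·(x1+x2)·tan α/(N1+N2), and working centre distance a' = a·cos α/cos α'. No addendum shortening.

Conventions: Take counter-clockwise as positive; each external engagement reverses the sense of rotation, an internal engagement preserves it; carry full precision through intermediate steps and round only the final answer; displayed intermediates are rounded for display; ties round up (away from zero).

1.4052

class = single-mesh tooth geometry [involute pair 17T × 16T, m = 3.834]
base radii: r_b1 = 30.884465, r_b2 = 29.067732
tip radii: r_a1 = 38.136798, r_a2 = 35.617860
inv(α') = inv(18.613°) + 2·(+0.447+0.290)·tan α/(17+16) = 0.02697493  ⇒  α' = 24.17921°
a' = a·cos α / cos α' = 63.2610·cos 18.613°/cos 24.17921° = 65.717691
action lengths: √(r_a1²−r_b1²) = 22.373313, √(r_a2²−r_b2²) = 20.583948
base pitch p_b = π·m·cos α = 11.414872
CR = (22.373313 + 20.583948 − 65.717691·sin 24.17921°)/11.414872 = 1.405168
contact ratio ≈ 1.4052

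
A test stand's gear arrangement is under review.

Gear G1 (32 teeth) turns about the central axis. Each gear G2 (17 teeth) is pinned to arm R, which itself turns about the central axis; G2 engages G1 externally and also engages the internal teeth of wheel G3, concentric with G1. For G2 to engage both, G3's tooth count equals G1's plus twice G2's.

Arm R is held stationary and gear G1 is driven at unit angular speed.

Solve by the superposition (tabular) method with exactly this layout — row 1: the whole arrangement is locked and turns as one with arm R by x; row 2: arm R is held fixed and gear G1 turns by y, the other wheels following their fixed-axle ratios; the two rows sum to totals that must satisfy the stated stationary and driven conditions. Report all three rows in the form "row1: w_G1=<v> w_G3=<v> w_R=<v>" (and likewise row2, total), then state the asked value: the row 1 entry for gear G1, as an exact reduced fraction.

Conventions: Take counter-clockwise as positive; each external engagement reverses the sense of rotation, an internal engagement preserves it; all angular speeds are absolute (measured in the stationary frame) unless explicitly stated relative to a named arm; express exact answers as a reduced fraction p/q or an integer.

row1: w_G1=0 w_G3=0 w_R=0
row2: w_G1=1 w_G3=-16/33 w_R=0
total: w_G1=1 w_G3=-16/33 w_R=0
asked value: 0

planetary set (32T centre, 17T on arm, 66T internal) — Willis relation
row 1 — lock + rotate with arm: ω_sun = ω_ring = ω_arm = x
row 2: sun turns y, ring = −(32/66)·y, arm 0
boundary: total ω_arm = x = 0 and total ω_sun = x + y = 1  ⇒  y = 1, x = 0
row 2 ring = −(32/66)·1 = -16/33
totals (row 1 + row 2): sun 0 + 1 = 1, ring 0 + (-16/33) = -16/33, arm 0 + 0 = 0
asked cell (row1, sun) = 0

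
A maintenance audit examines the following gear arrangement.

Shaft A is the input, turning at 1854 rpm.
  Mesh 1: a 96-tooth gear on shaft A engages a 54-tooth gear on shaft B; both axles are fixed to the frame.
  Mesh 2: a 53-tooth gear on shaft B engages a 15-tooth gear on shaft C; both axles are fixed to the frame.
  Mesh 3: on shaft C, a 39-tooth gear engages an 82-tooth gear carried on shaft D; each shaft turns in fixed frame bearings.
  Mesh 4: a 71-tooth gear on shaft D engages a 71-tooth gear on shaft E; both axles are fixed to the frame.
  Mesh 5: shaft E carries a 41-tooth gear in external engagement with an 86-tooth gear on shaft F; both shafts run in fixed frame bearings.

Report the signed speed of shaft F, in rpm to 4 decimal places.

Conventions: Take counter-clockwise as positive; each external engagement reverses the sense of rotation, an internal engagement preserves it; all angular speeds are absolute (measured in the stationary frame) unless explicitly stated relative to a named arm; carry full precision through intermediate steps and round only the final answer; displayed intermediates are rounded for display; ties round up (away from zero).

class = fixed-axis compound train [5 meshes; 5 ratios multiply, 5 sense flips]
mesh 1 [96T→54T]: ω = 1854.0000×96/54 = 3296.0000 rpm, sense flips to −
mesh 2 [53T→15T]: ω = 3296.0000×53/15 = 11645.8667 rpm, sense flips to +
mesh 3 [39T→82T]: ω = 11645.8667×39/82 = 5538.8878 rpm, sense flips to −
mesh 4 [71T→71T]: ω = 5538.8878×71/71 = 5538.8878 rpm, sense flips to +
mesh 5 [41T→86T]: ω = 5538.8878×41/86 = 2640.6326 rpm, sense flips to −
signed output speed = -2640.6326 rpm

-2640.6326 rpm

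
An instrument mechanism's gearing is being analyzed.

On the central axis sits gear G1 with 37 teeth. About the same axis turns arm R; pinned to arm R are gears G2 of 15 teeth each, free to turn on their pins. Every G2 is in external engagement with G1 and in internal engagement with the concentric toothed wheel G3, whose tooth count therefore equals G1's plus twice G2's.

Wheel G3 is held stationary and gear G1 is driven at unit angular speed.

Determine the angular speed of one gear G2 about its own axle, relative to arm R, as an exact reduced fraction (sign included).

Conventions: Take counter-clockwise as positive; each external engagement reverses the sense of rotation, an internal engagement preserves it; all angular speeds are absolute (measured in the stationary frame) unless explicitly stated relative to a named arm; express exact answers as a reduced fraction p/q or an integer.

-2479/1560

planetary set (37T centre, 15T on arm, 67T internal) — Willis relation
ring teeth: 37 + 2·15 = 67
37(ω_sun−ω_arm) = −67(ω_ring−ω_arm),  ω_ring = 0, ω_sun = 1
37(1−ω_arm) = −67(0−ω_arm)  ⇒  104·ω_arm = 37  ⇒  ω_arm = 37/104
sun–planet mesh: 37·(1−37/104) = −15·(ω_p−ω_arm)  ⇒  ω_p−ω_arm = -2479/1560
exact speed ratio = -2479/1560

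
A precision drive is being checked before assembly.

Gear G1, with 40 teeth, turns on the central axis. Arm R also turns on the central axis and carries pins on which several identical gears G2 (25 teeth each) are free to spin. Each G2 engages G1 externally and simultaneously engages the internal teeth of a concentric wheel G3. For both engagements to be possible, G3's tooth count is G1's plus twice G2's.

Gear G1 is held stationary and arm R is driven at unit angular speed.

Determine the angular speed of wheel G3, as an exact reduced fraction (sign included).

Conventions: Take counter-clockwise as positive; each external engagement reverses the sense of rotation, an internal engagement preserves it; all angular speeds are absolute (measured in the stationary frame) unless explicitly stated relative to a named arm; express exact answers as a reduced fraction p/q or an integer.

13/9

topology: planetary set — G1 40T / G2 25T / G3 90T, arm = carrier (Willis)
ring teeth: 40 + 2·25 = 90
40(ω_sun−ω_arm) = −90(ω_ring−ω_arm),  ω_sun = 0, ω_arm = 1
ω_ring = 1 − (40/90)(0−1) = 13/9
exact speed ratio = 13/9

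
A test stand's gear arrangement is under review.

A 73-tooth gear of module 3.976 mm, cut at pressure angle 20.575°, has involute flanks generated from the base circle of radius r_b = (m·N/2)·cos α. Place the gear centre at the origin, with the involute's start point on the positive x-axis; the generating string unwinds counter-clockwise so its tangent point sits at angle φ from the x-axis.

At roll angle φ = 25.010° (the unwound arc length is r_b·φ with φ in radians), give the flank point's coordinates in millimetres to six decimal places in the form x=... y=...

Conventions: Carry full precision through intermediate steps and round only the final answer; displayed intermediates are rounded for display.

x=148.200814 y=3.695457

topology: single-mesh involute geometry — m = 3.976, N = 73
pitch radius r_p = m·N/2 = 3.976·73/2 = 145.124000
base radius r_b = r_p·cos α = 145.124000·cos 20.575° = 135.866971
roll angle φ = 25.010° = 0.43650685 rad
x = r_b·(cos φ + φ·sin φ) = 148.200814
y = r_b·(sin φ − φ·cos φ) = 3.695457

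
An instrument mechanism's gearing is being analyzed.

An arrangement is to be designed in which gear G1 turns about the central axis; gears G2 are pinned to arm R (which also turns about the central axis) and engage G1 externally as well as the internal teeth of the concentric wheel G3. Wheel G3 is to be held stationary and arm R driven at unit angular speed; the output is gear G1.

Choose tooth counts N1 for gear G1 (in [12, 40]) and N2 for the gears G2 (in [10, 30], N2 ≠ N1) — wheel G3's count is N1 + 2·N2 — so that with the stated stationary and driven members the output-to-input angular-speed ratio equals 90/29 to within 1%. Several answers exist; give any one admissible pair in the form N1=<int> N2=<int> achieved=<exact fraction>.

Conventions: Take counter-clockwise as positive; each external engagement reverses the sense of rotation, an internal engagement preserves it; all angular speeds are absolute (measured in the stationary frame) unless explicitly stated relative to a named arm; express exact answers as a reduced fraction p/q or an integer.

N1=29 N2=16 achieved=90/29

planetary set to be sized for 90/29 (Willis relation)
Willis with ω_ring = 0: ω_sun/ω_arm = (N1+N3)/N1; set equal to 90/29  ⇒  N3/N1 = 90/29 − 1 = 61/29
N3 = N1 + 2·N2  ⇒  N2/N1 = (N3/N1 − 1)/2 = (61/29 − 1)/2 = 16/29
smallest multiple with N1 ≥ 12 and N2 ≥ 10: k = 1  ⇒  N1 = 1·29 = 29, N2 = 1·16 = 16 (N1 ≤ 40, N2 ≤ 30, N2 ≠ N1 ✓), N3 = 29 + 2·16 = 61
check: (N1+N3)/N1 with N1 = 29, N3 = 61 gives 90/29; |achieved − target| = 0 ≤ 9/290 ✓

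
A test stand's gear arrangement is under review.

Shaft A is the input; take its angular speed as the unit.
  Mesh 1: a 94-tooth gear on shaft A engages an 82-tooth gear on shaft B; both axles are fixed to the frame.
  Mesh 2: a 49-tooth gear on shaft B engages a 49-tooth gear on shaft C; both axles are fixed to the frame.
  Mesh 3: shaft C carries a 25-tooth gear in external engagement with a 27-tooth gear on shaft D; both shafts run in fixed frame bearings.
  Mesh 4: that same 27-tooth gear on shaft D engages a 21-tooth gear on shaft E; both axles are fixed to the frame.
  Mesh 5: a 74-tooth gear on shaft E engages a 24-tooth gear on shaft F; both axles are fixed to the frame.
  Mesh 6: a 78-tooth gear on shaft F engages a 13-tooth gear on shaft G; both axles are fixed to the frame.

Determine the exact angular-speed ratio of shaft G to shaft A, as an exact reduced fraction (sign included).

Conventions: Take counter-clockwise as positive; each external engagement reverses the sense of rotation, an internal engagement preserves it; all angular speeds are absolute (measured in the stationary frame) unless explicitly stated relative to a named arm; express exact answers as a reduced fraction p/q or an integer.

class = fixed-axis compound train [6 meshes; 6 ratios multiply, 6 sense flips]
mesh 1 [94T→82T]: running ratio 47/41, sense −
mesh 2 [49T→49T]: running ratio 47/41, sense +
mesh 3 [25T→27T]: running ratio 1175/1107, sense −
mesh 4 [27T→21T]: running ratio 1175/861, sense +
mesh 5 [74T→24T]: running ratio 43475/10332, sense −
mesh 6 [78T→13T]: running ratio 43475/1722, sense +
ω_out/ω_in = 43475/1722

43475/1722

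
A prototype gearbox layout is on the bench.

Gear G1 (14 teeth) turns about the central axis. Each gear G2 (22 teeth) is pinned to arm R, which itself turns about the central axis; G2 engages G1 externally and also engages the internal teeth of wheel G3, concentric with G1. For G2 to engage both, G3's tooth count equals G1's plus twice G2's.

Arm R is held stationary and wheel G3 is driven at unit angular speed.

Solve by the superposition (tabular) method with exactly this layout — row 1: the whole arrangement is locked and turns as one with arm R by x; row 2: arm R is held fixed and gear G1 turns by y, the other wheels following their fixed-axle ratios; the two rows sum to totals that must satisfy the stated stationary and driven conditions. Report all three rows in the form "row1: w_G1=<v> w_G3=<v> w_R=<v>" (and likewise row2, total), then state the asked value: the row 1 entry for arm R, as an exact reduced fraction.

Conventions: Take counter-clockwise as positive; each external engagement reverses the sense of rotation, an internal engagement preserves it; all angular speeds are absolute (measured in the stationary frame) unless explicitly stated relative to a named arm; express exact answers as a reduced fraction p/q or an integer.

row1: w_G1=0 w_G3=0 w_R=0
row2: w_G1=-29/7 w_G3=1 w_R=0
total: w_G1=-29/7 w_G3=1 w_R=0
asked value: 0

recognized (axles ride arm R): planetary set, 14/22/58 teeth
row 1 (train locked, turned with arm): all members turn x
row 2 (arm held, sun turns y): ω_ring = −(14/58)·y, ω_arm = 0
boundary: total ω_arm = x = 0 and total ω_ring = x − (14/58)·y = 1  ⇒  y = -29/7, x = 0
row 2 ring = −(14/58)·(-29/7) = 1
totals (row 1 + row 2): sun 0 + (-29/7) = -29/7, ring 0 + 1 = 1, arm 0 + 0 = 0
asked cell (row1, arm) = 0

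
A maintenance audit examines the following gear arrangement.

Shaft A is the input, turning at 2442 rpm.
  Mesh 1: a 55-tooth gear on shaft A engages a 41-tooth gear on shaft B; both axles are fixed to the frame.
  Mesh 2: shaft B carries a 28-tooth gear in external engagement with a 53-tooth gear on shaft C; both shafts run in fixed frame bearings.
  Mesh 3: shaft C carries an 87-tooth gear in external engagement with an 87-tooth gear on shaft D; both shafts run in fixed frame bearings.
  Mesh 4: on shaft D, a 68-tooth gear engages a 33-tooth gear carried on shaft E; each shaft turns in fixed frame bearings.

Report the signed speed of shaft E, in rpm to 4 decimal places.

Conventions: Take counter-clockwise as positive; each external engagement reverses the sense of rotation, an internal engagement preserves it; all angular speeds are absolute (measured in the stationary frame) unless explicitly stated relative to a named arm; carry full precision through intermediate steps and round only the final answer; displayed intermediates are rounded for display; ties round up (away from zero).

topology: fixed-axis compound train — 4 meshes, A→E
mesh 1 [55T→41T]: ω = 2442.0000×55/41 = 3275.8537 rpm, sense flips to −
mesh 2 [28T→53T]: ω = 3275.8537×28/53 = 1730.6397 rpm, sense flips to +
mesh 3 [87T→87T]: ω = 1730.6397×87/87 = 1730.6397 rpm, sense flips to −
mesh 4 [68T→33T]: ω = 1730.6397×68/33 = 3566.1666 rpm, sense flips to +
signed output speed = +3566.1666 rpm

+3566.1666 rpm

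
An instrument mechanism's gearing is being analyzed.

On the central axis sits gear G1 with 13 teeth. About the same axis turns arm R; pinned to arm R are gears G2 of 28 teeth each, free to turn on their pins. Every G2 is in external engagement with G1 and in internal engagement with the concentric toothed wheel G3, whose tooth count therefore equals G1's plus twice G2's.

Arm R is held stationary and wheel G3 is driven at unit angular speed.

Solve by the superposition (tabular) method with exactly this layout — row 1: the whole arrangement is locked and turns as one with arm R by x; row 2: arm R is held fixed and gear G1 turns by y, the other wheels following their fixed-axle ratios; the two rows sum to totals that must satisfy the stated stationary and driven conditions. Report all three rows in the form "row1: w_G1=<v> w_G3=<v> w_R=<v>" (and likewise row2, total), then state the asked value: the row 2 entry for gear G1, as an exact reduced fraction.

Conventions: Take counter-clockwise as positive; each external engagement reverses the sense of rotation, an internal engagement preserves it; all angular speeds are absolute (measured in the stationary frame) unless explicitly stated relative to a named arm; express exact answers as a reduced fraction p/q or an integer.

class = planetary set [G3 = 13+2·28 = 69; Willis about the carrier]
row 1 (train locked, turned with arm): all members turn x
row 2: sun turns y, ring = −(13/69)·y, arm 0
boundary: total ω_arm = x = 0 and total ω_ring = x − (13/69)·y = 1  ⇒  y = -69/13, x = 0
row 2 ring = −(13/69)·(-69/13) = 1
totals (row 1 + row 2): sun 0 + (-69/13) = -69/13, ring 0 + 1 = 1, arm 0 + 0 = 0
asked cell (row2, sun) = -69/13

row1: w_G1=0 w_G3=0 w_R=0
row2: w_G1=-69/13 w_G3=1 w_R=0
total: w_G1=-69/13 w_G3=1 w_R=0
asked value: -69/13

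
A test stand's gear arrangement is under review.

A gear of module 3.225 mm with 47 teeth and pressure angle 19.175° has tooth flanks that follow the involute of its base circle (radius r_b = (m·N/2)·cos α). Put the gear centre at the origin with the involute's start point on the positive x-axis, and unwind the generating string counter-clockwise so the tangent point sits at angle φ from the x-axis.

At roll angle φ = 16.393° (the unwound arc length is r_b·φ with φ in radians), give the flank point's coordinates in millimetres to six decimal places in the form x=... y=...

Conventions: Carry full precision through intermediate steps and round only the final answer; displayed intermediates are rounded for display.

x=74.452987 y=0.554288

topology: single-mesh involute geometry — m = 3.225, N = 47
pitch radius r_p = m·N/2 = 3.225·47/2 = 75.787500
base radius r_b = r_p·cos α = 75.787500·cos 19.175° = 71.582792
roll angle φ = 16.393° = 0.28611182 rad
x = r_b·(cos φ + φ·sin φ) = 74.452987
y = r_b·(sin φ − φ·cos φ) = 0.554288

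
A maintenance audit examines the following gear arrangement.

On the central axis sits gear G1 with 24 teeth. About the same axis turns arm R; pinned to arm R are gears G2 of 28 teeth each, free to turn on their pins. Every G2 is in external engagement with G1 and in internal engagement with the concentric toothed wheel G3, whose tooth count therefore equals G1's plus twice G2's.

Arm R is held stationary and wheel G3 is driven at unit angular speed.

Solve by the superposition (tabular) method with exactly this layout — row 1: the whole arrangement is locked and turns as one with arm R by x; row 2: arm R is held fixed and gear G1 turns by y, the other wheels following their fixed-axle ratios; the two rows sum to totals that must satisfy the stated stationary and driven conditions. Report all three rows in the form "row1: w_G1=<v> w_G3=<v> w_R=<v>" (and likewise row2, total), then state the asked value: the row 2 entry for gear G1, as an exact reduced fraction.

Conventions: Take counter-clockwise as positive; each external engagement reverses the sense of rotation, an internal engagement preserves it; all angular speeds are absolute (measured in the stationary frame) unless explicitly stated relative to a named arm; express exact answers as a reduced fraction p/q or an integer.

topology: planetary set — G1 24T / G2 28T / G3 80T, arm = carrier (Willis)
row 1 (train locked, turned with arm): all members turn x
row 2 — arm fixed, fixed-axis ratios: sun y, ring −(24/80)·y, arm 0
boundary: total ω_arm = x = 0 and total ω_ring = x − (24/80)·y = 1  ⇒  y = -10/3, x = 0
row 2 ring = −(24/80)·(-10/3) = 1
totals (row 1 + row 2): sun 0 + (-10/3) = -10/3, ring 0 + 1 = 1, arm 0 + 0 = 0
asked cell (row2, sun) = -10/3

row1: w_G1=0 w_G3=0 w_R=0
row2: w_G1=-10/3 w_G3=1 w_R=0
total: w_G1=-10/3 w_G3=1 w_R=0
asked value: -10/3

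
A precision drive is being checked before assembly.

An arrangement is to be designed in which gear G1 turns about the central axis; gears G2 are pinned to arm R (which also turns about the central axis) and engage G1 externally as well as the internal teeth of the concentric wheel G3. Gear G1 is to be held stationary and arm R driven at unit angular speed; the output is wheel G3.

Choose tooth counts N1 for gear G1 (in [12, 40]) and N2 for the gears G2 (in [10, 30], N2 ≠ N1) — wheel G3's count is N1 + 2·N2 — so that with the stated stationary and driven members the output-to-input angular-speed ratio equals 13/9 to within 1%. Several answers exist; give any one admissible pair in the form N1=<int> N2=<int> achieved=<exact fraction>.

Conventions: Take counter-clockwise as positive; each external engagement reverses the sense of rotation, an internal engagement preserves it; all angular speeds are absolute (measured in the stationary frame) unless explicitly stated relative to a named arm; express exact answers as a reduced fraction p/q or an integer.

topology: planetary set — design target 13/9, arm = carrier (Willis)
Willis with ω_sun = 0: ω_ring/ω_arm = (N1+N3)/N3; set equal to 13/9  ⇒  N3/N1 = 1/(13/9 − 1) = 9/4
N3 = N1 + 2·N2  ⇒  N2/N1 = (N3/N1 − 1)/2 = (9/4 − 1)/2 = 5/8
smallest multiple with N1 ≥ 12 and N2 ≥ 10: k = 2  ⇒  N1 = 2·8 = 16, N2 = 2·5 = 10 (N1 ≤ 40, N2 ≤ 30, N2 ≠ N1 ✓), N3 = 16 + 2·10 = 36
check: (N1+N3)/N3 with N1 = 16, N3 = 36 gives 13/9; |achieved − target| = 0 ≤ 13/900 ✓

N1=16 N2=10 achieved=13/9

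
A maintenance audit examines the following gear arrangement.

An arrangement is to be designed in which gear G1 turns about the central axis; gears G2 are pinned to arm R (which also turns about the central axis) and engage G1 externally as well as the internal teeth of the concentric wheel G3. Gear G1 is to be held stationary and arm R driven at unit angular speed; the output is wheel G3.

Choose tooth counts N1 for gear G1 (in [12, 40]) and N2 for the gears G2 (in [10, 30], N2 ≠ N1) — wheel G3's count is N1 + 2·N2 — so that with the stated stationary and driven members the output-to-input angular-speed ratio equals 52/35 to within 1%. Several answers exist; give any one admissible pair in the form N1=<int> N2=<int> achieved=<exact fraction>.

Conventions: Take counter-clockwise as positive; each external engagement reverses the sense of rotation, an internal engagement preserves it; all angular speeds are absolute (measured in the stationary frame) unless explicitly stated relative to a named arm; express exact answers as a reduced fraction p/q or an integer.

topology: planetary set — design target 52/35, arm = carrier (Willis)
Willis with ω_sun = 0: ω_ring/ω_arm = (N1+N3)/N3; set equal to 52/35  ⇒  N3/N1 = 1/(52/35 − 1) = 35/17
N3 = N1 + 2·N2  ⇒  N2/N1 = (N3/N1 − 1)/2 = (35/17 − 1)/2 = 9/17
smallest multiple with N1 ≥ 12 and N2 ≥ 10: k = 2  ⇒  N1 = 2·17 = 34, N2 = 2·9 = 18 (N1 ≤ 40, N2 ≤ 30, N2 ≠ N1 ✓), N3 = 34 + 2·18 = 70
check: (N1+N3)/N3 with N1 = 34, N3 = 70 gives 52/35; |achieved − target| = 0 ≤ 13/875 ✓

N1=34 N2=18 achieved=52/35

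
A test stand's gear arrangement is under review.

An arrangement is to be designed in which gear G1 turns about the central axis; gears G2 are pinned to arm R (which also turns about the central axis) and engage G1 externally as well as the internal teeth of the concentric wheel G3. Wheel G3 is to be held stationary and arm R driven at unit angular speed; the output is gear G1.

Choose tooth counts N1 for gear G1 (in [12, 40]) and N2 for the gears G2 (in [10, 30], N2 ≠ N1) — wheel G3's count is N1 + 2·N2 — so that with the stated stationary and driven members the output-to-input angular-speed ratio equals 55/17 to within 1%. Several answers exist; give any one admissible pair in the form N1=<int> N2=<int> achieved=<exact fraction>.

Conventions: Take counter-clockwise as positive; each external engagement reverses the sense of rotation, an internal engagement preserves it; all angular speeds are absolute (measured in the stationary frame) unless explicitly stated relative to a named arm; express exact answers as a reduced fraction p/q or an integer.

design class (target 55/17): planetary set
Willis with ω_ring = 0: ω_sun/ω_arm = (N1+N3)/N1; set equal to 55/17  ⇒  N3/N1 = 55/17 − 1 = 38/17
N3 = N1 + 2·N2  ⇒  N2/N1 = (N3/N1 − 1)/2 = (38/17 − 1)/2 = 21/34
smallest multiple with N1 ≥ 12 and N2 ≥ 10: k = 1  ⇒  N1 = 1·34 = 34, N2 = 1·21 = 21 (N1 ≤ 40, N2 ≤ 30, N2 ≠ N1 ✓), N3 = 34 + 2·21 = 76
check: (N1+N3)/N1 with N1 = 34, N3 = 76 gives 55/17; |achieved − target| = 0 ≤ 11/340 ✓

N1=34 N2=21 achieved=55/17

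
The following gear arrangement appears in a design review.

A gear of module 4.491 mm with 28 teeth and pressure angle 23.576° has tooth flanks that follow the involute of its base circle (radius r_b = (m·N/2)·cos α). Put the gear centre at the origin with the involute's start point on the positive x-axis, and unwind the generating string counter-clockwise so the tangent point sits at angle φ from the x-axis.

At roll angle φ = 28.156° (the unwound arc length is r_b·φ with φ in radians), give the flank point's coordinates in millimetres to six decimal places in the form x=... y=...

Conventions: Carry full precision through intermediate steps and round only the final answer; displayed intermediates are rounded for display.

x=64.169464 y=2.224936

class = single-mesh tooth geometry [base-circle involute, m = 4.491, 28T]
pitch radius r_p = m·N/2 = 4.491·28/2 = 62.874000
base radius r_b = r_p·cos α = 62.874000·cos 23.576° = 57.625929
roll angle φ = 28.156° = 0.49141490 rad
x = r_b·(cos φ + φ·sin φ) = 64.169464
y = r_b·(sin φ − φ·cos φ) = 2.224936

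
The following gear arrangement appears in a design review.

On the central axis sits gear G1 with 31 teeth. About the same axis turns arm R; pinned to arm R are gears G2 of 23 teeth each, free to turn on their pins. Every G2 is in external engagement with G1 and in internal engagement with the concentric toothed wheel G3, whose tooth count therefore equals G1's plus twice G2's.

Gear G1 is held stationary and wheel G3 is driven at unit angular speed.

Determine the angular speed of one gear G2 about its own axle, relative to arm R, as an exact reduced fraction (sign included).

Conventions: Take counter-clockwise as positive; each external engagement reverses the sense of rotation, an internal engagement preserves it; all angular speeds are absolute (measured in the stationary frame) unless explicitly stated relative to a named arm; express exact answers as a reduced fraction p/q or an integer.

2387/2484

planetary set (31T centre, 23T on arm, 77T internal) — Willis relation
ring teeth: 31 + 2·23 = 77
31(ω_sun−ω_arm) = −77(ω_ring−ω_arm),  ω_sun = 0, ω_ring = 1
31(0−ω_arm) = −77(1−ω_arm)  ⇒  108·ω_arm = 77  ⇒  ω_arm = 77/108
sun–planet mesh: 31·(0−77/108) = −23·(ω_p−ω_arm)  ⇒  ω_p−ω_arm = 2387/2484
exact speed ratio = 2387/2484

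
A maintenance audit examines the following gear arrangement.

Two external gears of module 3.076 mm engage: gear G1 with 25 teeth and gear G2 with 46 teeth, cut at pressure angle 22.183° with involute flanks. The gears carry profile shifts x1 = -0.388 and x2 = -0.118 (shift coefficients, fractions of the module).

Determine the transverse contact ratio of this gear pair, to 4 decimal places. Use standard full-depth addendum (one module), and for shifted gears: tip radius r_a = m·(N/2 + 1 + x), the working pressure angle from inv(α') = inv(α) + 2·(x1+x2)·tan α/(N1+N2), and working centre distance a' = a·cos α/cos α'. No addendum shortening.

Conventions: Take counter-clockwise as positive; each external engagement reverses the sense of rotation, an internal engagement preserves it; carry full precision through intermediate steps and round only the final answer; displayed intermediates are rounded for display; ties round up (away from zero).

single-mesh involute tooth geometry (25T engaging 46T at module 3.076)
base radii: r_b1 = 35.604033, r_b2 = 65.511421
tip radii: r_a1 = 40.332512, r_a2 = 73.461032
inv(α') = inv(22.183°) + 2·(-0.388-0.118)·tan α/(25+46) = 0.01476815  ⇒  α' = 19.94089°
a' = a·cos α / cos α' = 109.1980·cos 22.183°/cos 19.94089° = 107.564486
action lengths: √(r_a1²−r_b1²) = 18.948994, √(r_a2²−r_b2²) = 33.238186
base pitch p_b = π·m·cos α = 8.948269
CR = (18.948994 + 33.238186 − 107.564486·sin 19.94089°)/8.948269 = 1.732431
contact ratio ≈ 1.7324

1.7324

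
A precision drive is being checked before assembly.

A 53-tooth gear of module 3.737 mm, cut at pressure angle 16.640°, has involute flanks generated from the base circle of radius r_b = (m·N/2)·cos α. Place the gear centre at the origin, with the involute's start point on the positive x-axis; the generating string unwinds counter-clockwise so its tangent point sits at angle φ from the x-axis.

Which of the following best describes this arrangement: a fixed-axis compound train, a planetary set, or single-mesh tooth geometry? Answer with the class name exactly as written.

single-mesh tooth geometry

topology: single-mesh involute geometry — m = 3.737, N = 53
classification: single-mesh tooth geometry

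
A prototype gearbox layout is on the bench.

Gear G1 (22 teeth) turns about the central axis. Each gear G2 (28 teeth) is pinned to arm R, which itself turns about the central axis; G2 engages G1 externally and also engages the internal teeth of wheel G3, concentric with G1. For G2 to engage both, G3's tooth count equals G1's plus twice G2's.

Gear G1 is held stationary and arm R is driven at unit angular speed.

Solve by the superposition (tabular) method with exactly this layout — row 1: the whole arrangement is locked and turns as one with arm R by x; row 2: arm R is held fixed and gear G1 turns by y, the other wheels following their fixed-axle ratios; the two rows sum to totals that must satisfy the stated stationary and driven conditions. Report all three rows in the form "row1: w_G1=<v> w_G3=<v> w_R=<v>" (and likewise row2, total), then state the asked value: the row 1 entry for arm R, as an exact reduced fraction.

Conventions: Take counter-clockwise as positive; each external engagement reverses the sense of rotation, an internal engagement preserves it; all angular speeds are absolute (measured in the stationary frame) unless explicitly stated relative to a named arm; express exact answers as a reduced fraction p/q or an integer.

row1: w_G1=1 w_G3=1 w_R=1
row2: w_G1=-1 w_G3=11/39 w_R=0
total: w_G1=0 w_G3=50/39 w_R=1
asked value: 1

class = planetary set [G3 = 22+2·28 = 78; Willis about the carrier]
row 1 — lock + rotate with arm: ω_sun = ω_ring = ω_arm = x
row 2 — arm fixed, fixed-axis ratios: sun y, ring −(22/78)·y, arm 0
boundary: total ω_sun = x + y = 0 and total ω_arm = x = 1  ⇒  y = -1, x = 1
row 2 ring = −(22/78)·(-1) = 11/39
totals (row 1 + row 2): sun 1 + (-1) = 0, ring 1 + 11/39 = 50/39, arm 1 + 0 = 1
asked cell (row1, arm) = 1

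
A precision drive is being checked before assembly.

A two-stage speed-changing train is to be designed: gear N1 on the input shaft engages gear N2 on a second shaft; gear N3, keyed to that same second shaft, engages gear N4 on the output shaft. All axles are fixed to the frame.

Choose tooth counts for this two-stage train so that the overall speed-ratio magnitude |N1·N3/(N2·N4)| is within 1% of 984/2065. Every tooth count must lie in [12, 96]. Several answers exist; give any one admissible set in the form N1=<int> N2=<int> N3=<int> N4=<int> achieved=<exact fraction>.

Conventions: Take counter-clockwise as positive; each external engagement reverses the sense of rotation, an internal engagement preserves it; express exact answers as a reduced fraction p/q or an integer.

2-stage fixed-axis compound train for ratio 984/2065
target = 984/2065 in lowest terms: an exact hit needs N1·N3 = k·984 and N2·N4 = k·2065 for one integer k, every count in [12, 96]; additionally prefer no 1:1 stage (N1 ≠ N2, N3 ≠ N4)
k = 1: N1·N3 = 984 = 12·82, N2·N4 = 2065 = 35·59
achieved = 12·82/(35·59) = 984/2065; |achieved − target| = 0 ≤ 246/51625 ✓

N1=12 N2=35 N3=82 N4=59 achieved=984/2065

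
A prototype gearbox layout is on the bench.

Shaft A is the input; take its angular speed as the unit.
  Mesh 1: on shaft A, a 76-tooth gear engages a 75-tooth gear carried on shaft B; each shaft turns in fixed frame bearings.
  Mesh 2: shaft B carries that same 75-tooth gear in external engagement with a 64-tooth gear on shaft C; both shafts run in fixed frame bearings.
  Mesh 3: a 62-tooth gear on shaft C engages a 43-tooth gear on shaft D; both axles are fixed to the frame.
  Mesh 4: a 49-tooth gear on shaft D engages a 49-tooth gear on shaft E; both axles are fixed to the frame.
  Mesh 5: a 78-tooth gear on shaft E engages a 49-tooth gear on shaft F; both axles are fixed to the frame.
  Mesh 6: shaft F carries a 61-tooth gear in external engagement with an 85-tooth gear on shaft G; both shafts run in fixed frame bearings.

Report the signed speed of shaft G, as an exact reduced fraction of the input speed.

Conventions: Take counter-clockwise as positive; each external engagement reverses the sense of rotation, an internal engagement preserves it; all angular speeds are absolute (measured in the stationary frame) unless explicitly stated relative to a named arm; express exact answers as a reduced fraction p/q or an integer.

1401231/716380

6-mesh fixed-axis compound train (all bearings frame-fixed)
mesh 1 [76T→75T]: |ω|/ω_in = 1×76/75 = 76/75, sense flips to −
mesh 2 [75T→64T]: |ω|/ω_in = (76/75)×75/64 = 19/16, sense flips to +
mesh 3 [62T→43T]: |ω|/ω_in = (19/16)×62/43 = 589/344, sense flips to −
mesh 4 [49T→49T]: |ω|/ω_in = (589/344)×49/49 = 589/344, sense flips to +
mesh 5 [78T→49T]: |ω|/ω_in = (589/344)×78/49 = 22971/8428, sense flips to −
mesh 6 [61T→85T]: |ω|/ω_in = (22971/8428)×61/85 = 1401231/716380, sense flips to +
signed output speed (× input speed) = 1401231/716380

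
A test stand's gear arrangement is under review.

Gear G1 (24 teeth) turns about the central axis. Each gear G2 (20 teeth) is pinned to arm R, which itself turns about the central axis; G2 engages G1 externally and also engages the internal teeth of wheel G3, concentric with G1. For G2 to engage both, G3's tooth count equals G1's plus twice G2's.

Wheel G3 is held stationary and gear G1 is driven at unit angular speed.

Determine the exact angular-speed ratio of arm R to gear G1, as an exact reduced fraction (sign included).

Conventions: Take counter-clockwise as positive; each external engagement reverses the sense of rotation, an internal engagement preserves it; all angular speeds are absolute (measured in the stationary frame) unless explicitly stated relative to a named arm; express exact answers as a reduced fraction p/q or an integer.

class = planetary set [G3 = 24+2·20 = 64; Willis about the carrier]
ring teeth: 24 + 2·20 = 64
24(ω_sun−ω_arm) = −64(ω_ring−ω_arm),  ω_ring = 0, ω_sun = 1
24(1−ω_arm) = −64(0−ω_arm)  ⇒  88·ω_arm = 24  ⇒  ω_arm = 3/11
ω_out/ω_in = 3/11

3/11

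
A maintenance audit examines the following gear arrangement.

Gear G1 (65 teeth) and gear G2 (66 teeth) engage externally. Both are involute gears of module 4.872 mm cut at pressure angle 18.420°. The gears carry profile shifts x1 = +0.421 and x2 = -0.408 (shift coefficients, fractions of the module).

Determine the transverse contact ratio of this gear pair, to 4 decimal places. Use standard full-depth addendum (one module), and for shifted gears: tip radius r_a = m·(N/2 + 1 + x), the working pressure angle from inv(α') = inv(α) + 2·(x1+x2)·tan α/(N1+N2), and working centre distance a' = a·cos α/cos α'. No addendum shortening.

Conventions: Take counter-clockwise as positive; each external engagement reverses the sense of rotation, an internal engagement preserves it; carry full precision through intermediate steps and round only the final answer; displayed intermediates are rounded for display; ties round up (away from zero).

topology: single-mesh involute geometry — m = 4.872, 65T/66T pair
base radii: r_b1 = 150.227572, r_b2 = 152.538766
tip radii: r_a1 = 165.263112, r_a2 = 163.660224
inv(α') = inv(18.420°) + 2·(+0.421-0.408)·tan α/(65+66) = 0.01161991  ⇒  α' = 18.45408°
a' = a·cos α / cos α' = 319.1160·cos 18.420°/cos 18.45408° = 319.179279
action lengths: √(r_a1²−r_b1²) = 68.873600, √(r_a2²−r_b2²) = 59.300876
base pitch p_b = π·m·cos α = 14.521657
CR = (68.873600 + 59.300876 − 319.179279·sin 18.45408°)/14.521657 = 1.868936
contact ratio ≈ 1.8689

1.8689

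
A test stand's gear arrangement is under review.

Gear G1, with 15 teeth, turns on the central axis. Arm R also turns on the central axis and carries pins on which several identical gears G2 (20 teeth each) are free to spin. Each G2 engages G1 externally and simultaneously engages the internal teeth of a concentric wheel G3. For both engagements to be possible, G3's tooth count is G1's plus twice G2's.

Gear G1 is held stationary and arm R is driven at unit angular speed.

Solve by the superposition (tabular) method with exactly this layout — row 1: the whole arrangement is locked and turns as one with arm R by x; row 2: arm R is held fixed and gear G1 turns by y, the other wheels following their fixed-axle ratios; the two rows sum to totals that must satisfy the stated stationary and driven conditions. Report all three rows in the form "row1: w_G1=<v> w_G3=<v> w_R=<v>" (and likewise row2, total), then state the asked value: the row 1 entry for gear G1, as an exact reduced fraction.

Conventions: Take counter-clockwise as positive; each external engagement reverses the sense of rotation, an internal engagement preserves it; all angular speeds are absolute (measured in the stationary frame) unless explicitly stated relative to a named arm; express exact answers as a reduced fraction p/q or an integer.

row1: w_G1=1 w_G3=1 w_R=1
row2: w_G1=-1 w_G3=3/11 w_R=0
total: w_G1=0 w_G3=14/11 w_R=1
asked value: 1

class = planetary set [G3 = 15+2·20 = 55; Willis about the carrier]
row 1: whole set turns with the arm by x
superposition row 2 [arm held]: sun y, ring −(15/55)·y, arm 0
boundary: total ω_sun = x + y = 0 and total ω_arm = x = 1  ⇒  y = -1, x = 1
row 2 ring = −(15/55)·(-1) = 3/11
totals (row 1 + row 2): sun 1 + (-1) = 0, ring 1 + 3/11 = 14/11, arm 1 + 0 = 1
asked cell (row1, sun) = 1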